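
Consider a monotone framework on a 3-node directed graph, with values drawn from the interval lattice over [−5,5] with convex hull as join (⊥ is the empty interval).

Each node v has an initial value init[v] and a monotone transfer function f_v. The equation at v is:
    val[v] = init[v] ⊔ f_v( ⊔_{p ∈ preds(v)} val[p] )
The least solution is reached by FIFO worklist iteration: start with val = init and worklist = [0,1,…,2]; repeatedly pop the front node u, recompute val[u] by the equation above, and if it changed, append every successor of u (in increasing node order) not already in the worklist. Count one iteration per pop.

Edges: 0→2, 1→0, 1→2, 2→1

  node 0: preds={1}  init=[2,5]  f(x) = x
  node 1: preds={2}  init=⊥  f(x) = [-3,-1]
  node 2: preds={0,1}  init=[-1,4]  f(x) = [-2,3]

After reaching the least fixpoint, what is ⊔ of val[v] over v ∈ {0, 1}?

Trace (6 dequeues):
  [1] u=0 | in ⊥ | out [2,5] | ==
  [2] u=1 | in [-1,4] | out [-3,-1] | prev ⊥ | push {0}
  [3] u=2 | in [-3,5] | out [-2,4] | prev [-1,4] | push {1}
  [4] u=0 | in [-3,-1] | out [-3,5] | prev [2,5] | push {2}
  [5] u=1 | in [-2,4] | out [-3,-1] | ==
  [6] u=2 | in [-3,5] | out [-2,4] | ==

Converged values:
  [0] [-3,5]
  [1] [-3,-1]
  [2] [-2,4]

[-3,5]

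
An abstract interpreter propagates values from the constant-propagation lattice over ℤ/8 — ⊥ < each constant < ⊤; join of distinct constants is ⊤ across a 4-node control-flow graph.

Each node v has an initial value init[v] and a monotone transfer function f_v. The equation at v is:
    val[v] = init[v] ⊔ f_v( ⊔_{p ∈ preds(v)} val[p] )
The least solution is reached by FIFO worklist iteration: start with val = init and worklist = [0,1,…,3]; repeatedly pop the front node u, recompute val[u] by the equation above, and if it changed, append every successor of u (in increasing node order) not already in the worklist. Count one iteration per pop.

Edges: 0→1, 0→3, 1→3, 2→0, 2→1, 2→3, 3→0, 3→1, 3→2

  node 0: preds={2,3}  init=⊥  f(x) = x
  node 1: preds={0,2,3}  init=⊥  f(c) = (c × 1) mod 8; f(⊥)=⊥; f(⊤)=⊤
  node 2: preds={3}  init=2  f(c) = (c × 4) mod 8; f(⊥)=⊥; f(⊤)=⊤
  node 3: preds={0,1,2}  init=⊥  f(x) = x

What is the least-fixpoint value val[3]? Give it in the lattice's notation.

Worklist (13 pops):
  #1 pop 0: in=2 → 2 (was ⊥); enqueue []
  #2 pop 1: in=2 → 2 (was ⊥); enqueue []
  #3 pop 2: in=⊥ → 2 (no change)
  #4 pop 3: in=2 → 2 (was ⊥); enqueue [0,1,2]
  #5 pop 0: in=2 → 2 (no change)
  #6 pop 1: in=2 → 2 (no change)
  #7 pop 2: in=2 → ⊤ (was 2); enqueue [0,1,3]
  #8 pop 0: in=⊤ → ⊤ (was 2); enqueue []
  #9 pop 1: in=⊤ → ⊤ (was 2); enqueue []
  #10 pop 3: in=⊤ → ⊤ (was 2); enqueue [0,1,2]
  #11 pop 0: in=⊤ → ⊤ (no change)
  #12 pop 1: in=⊤ → ⊤ (no change)
  #13 pop 2: in=⊤ → ⊤ (no change)

Fixpoint:
  val[0] = ⊤
  val[1] = ⊤
  val[2] = ⊤
  val[3] = ⊤

⊤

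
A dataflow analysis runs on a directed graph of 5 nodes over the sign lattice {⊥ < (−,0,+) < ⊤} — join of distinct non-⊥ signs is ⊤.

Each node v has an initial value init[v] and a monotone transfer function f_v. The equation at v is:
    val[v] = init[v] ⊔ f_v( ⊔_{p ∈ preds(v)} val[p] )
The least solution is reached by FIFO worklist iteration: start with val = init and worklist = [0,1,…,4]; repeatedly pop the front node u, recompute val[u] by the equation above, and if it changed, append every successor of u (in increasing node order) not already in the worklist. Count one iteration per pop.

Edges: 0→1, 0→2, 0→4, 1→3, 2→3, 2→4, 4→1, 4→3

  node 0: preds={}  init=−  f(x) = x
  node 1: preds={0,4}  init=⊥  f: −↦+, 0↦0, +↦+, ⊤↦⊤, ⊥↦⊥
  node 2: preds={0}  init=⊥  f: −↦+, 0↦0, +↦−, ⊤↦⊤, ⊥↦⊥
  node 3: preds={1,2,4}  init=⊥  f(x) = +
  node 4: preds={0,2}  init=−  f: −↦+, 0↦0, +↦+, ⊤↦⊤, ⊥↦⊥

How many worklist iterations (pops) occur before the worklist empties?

7

Worklist (7 pops):
  #1 pop 0: in=⊥ → − (no change)
  #2 pop 1: in=− → + (was ⊥); enqueue []
  #3 pop 2: in=− → + (was ⊥); enqueue []
  #4 pop 3: in=⊤ → + (was ⊥); enqueue []
  #5 pop 4: in=⊤ → ⊤ (was −); enqueue [1,3]
  #6 pop 1: in=⊤ → ⊤ (was +); enqueue []
  #7 pop 3: in=⊤ → + (no change)

Fixpoint:
  val[0] = −
  val[1] = ⊤
  val[2] = +
  val[3] = +
  val[4] = ⊤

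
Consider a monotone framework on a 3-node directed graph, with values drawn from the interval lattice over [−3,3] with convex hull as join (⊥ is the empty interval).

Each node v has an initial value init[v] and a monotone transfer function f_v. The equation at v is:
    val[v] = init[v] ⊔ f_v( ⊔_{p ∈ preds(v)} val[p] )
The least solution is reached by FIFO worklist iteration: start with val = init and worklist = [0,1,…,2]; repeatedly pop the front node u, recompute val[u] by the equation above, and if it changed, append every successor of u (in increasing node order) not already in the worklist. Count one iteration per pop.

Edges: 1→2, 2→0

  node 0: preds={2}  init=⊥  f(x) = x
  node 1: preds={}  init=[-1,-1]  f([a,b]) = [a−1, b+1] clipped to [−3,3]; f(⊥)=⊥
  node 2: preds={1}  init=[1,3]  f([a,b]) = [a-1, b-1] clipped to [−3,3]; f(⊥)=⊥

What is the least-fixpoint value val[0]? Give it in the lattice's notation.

[-2,3]

Iteration log — 4 steps:
  step 1. node 0  ⊔preds=[1,3]  new=[1,3]  old=⊥  +wl: 
  step 2. node 1  ⊔preds=⊥  new=[-1,-1]  stable
  step 3. node 2  ⊔preds=[-1,-1]  new=[-2,3]  old=[1,3]  +wl: 0
  step 4. node 0  ⊔preds=[-2,3]  new=[-2,3]  old=[1,3]  +wl: 

Least fixpoint reached:
  node 0: [-2,3]
  node 1: [-1,-1]
  node 2: [-2,3]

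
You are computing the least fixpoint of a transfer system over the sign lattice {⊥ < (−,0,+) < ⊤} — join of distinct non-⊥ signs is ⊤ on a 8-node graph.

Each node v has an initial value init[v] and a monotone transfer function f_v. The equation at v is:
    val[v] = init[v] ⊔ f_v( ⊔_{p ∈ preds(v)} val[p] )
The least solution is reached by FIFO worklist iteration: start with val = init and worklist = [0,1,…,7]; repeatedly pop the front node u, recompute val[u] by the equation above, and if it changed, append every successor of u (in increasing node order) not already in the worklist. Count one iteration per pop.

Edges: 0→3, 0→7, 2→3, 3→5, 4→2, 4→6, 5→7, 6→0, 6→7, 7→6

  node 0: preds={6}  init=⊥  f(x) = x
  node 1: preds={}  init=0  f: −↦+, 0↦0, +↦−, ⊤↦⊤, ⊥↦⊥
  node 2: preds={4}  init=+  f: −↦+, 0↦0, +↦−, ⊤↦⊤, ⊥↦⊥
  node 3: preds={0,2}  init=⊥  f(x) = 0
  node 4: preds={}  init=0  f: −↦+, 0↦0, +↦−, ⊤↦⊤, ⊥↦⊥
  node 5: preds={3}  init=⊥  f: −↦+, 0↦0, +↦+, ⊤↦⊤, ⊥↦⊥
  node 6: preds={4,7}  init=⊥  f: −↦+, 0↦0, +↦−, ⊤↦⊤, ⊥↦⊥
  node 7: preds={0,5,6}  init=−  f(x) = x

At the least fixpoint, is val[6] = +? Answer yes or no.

no

Trace (12 dequeues):
  [1] u=0 | in ⊥ | out ⊥ | ==
  [2] u=1 | in ⊥ | out 0 | ==
  [3] u=2 | in 0 | out ⊤ | prev + | push {}
  [4] u=3 | in ⊤ | out 0 | prev ⊥ | push {}
  [5] u=4 | in ⊥ | out 0 | ==
  [6] u=5 | in 0 | out 0 | prev ⊥ | push {}
  [7] u=6 | in ⊤ | out ⊤ | prev ⊥ | push {0}
  [8] u=7 | in ⊤ | out ⊤ | prev − | push {6}
  [9] u=0 | in ⊤ | out ⊤ | prev ⊥ | push {3,7}
  [10] u=6 | in ⊤ | out ⊤ | ==
  [11] u=3 | in ⊤ | out 0 | ==
  [12] u=7 | in ⊤ | out ⊤ | ==

Converged values:
  [0] ⊤
  [1] 0
  [2] ⊤
  [3] 0
  [4] 0
  [5] 0
  [6] ⊤
  [7] ⊤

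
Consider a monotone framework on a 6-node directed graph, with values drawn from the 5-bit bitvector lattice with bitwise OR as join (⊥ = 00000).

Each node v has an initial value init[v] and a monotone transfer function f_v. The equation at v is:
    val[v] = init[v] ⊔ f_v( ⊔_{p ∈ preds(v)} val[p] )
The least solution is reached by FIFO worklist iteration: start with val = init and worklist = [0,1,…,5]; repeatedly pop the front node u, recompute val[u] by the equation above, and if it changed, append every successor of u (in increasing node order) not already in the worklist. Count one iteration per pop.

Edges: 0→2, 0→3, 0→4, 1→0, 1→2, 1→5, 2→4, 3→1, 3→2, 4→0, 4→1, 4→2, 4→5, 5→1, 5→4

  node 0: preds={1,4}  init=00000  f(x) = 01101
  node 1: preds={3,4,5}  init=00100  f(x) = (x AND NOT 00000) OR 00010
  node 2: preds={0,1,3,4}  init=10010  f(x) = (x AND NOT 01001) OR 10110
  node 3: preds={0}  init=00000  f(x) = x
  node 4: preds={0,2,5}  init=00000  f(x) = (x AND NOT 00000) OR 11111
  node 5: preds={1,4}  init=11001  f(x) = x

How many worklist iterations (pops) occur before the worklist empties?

Trace (10 dequeues):
  [1] u=0 | in 00100 | out 01101 | prev 00000 | push {}
  [2] u=1 | in 11001 | out 11111 | prev 00100 | push {0}
  [3] u=2 | in 11111 | out 10110 | prev 10010 | push {}
  [4] u=3 | in 01101 | out 01101 | prev 00000 | push {1,2}
  [5] u=4 | in 11111 | out 11111 | prev 00000 | push {}
  [6] u=5 | in 11111 | out 11111 | prev 11001 | push {4}
  [7] u=0 | in 11111 | out 01101 | ==
  [8] u=1 | in 11111 | out 11111 | ==
  [9] u=2 | in 11111 | out 10110 | ==
  [10] u=4 | in 11111 | out 11111 | ==

Converged values:
  [0] 01101
  [1] 11111
  [2] 10110
  [3] 01101
  [4] 11111
  [5] 11111

10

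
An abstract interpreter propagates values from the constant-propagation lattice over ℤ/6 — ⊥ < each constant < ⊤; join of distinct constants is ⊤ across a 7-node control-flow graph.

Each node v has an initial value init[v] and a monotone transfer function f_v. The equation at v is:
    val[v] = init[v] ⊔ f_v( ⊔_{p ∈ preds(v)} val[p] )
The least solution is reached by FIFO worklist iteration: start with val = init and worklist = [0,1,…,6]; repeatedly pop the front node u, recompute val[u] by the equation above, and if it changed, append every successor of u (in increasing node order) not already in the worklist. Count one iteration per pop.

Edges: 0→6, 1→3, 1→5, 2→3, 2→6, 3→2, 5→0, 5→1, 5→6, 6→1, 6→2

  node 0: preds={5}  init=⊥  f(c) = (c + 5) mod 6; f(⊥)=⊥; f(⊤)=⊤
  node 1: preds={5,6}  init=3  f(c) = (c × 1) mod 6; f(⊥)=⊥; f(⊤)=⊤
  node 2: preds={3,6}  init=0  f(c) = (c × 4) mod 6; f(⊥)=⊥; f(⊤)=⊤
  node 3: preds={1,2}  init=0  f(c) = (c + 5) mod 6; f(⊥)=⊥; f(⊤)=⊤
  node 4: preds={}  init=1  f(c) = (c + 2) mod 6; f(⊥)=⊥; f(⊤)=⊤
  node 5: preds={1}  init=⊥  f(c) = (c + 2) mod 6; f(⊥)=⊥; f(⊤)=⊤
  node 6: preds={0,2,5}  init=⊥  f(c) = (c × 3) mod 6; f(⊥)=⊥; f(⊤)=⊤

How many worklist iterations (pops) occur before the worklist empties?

16

Trace (16 dequeues):
  [1] u=0 | in ⊥ | out ⊥ | ==
  [2] u=1 | in ⊥ | out 3 | ==
  [3] u=2 | in 0 | out 0 | ==
  [4] u=3 | in ⊤ | out ⊤ | prev 0 | push {2}
  [5] u=4 | in ⊥ | out 1 | ==
  [6] u=5 | in 3 | out 5 | prev ⊥ | push {0,1}
  [7] u=6 | in ⊤ | out ⊤ | prev ⊥ | push {}
  [8] u=2 | in ⊤ | out ⊤ | prev 0 | push {3,6}
  [9] u=0 | in 5 | out 4 | prev ⊥ | push {}
  [10] u=1 | in ⊤ | out ⊤ | prev 3 | push {5}
  [11] u=3 | in ⊤ | out ⊤ | ==
  [12] u=6 | in ⊤ | out ⊤ | ==
  [13] u=5 | in ⊤ | out ⊤ | prev 5 | push {0,1,6}
  [14] u=0 | in ⊤ | out ⊤ | prev 4 | push {}
  [15] u=1 | in ⊤ | out ⊤ | ==
  [16] u=6 | in ⊤ | out ⊤ | ==

Converged values:
  [0] ⊤
  [1] ⊤
  [2] ⊤
  [3] ⊤
  [4] 1
  [5] ⊤
  [6] ⊤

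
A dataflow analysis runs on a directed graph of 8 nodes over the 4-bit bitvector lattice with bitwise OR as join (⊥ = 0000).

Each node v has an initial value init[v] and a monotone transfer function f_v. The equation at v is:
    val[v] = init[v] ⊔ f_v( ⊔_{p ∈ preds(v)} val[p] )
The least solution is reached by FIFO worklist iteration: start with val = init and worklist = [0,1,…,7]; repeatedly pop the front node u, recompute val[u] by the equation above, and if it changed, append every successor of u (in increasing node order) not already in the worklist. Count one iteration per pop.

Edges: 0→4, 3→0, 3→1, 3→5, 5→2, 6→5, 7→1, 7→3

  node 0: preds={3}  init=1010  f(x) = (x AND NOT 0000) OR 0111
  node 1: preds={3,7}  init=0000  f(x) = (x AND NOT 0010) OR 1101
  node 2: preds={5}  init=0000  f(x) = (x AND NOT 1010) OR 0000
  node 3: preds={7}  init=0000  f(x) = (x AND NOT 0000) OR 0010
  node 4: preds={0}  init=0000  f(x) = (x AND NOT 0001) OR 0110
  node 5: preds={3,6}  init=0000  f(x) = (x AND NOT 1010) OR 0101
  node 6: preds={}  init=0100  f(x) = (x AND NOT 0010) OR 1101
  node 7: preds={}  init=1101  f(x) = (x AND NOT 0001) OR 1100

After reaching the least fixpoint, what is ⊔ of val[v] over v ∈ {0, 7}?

1111

Trace (12 dequeues):
  [1] u=0 | in 0000 | out 1111 | prev 1010 | push {}
  [2] u=1 | in 1101 | out 1101 | prev 0000 | push {}
  [3] u=2 | in 0000 | out 0000 | ==
  [4] u=3 | in 1101 | out 1111 | prev 0000 | push {0,1}
  [5] u=4 | in 1111 | out 1110 | prev 0000 | push {}
  [6] u=5 | in 1111 | out 0101 | prev 0000 | push {2}
  [7] u=6 | in 0000 | out 1101 | prev 0100 | push {5}
  [8] u=7 | in 0000 | out 1101 | ==
  [9] u=0 | in 1111 | out 1111 | ==
  [10] u=1 | in 1111 | out 1101 | ==
  [11] u=2 | in 0101 | out 0101 | prev 0000 | push {}
  [12] u=5 | in 1111 | out 0101 | ==

Converged values:
  [0] 1111
  [1] 1101
  [2] 0101
  [3] 1111
  [4] 1110
  [5] 0101
  [6] 1101
  [7] 1101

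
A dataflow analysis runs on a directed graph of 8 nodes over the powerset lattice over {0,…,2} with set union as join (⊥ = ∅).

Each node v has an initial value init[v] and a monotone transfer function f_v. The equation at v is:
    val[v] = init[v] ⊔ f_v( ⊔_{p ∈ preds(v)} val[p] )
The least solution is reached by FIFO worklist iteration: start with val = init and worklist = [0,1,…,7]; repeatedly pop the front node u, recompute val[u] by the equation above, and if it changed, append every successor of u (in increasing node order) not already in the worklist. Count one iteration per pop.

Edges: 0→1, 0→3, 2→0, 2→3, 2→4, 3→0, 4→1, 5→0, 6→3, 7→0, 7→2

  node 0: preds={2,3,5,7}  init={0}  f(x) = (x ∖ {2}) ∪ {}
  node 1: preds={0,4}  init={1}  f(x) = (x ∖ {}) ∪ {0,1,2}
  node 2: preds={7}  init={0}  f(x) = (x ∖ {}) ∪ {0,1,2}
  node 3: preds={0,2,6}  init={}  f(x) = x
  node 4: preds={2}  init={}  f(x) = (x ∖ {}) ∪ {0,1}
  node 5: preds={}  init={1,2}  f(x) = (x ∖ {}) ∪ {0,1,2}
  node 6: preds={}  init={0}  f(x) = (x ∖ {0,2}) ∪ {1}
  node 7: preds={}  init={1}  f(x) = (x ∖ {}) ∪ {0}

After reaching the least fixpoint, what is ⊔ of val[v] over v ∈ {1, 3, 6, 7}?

{0,1,2}

Trace (12 dequeues):
  [1] u=0 | in {0,1,2} | out {0,1} | prev {0} | push {}
  [2] u=1 | in {0,1} | out {0,1,2} | prev {1} | push {}
  [3] u=2 | in {1} | out {0,1,2} | prev {0} | push {0}
  [4] u=3 | in {0,1,2} | out {0,1,2} | prev {} | push {}
  [5] u=4 | in {0,1,2} | out {0,1,2} | prev {} | push {1}
  [6] u=5 | in {} | out {0,1,2} | prev {1,2} | push {}
  [7] u=6 | in {} | out {0,1} | prev {0} | push {3}
  [8] u=7 | in {} | out {0,1} | prev {1} | push {2}
  [9] u=0 | in {0,1,2} | out {0,1} | ==
  [10] u=1 | in {0,1,2} | out {0,1,2} | ==
  [11] u=3 | in {0,1,2} | out {0,1,2} | ==
  [12] u=2 | in {0,1} | out {0,1,2} | ==

Converged values:
  [0] {0,1}
  [1] {0,1,2}
  [2] {0,1,2}
  [3] {0,1,2}
  [4] {0,1,2}
  [5] {0,1,2}
  [6] {0,1}
  [7] {0,1}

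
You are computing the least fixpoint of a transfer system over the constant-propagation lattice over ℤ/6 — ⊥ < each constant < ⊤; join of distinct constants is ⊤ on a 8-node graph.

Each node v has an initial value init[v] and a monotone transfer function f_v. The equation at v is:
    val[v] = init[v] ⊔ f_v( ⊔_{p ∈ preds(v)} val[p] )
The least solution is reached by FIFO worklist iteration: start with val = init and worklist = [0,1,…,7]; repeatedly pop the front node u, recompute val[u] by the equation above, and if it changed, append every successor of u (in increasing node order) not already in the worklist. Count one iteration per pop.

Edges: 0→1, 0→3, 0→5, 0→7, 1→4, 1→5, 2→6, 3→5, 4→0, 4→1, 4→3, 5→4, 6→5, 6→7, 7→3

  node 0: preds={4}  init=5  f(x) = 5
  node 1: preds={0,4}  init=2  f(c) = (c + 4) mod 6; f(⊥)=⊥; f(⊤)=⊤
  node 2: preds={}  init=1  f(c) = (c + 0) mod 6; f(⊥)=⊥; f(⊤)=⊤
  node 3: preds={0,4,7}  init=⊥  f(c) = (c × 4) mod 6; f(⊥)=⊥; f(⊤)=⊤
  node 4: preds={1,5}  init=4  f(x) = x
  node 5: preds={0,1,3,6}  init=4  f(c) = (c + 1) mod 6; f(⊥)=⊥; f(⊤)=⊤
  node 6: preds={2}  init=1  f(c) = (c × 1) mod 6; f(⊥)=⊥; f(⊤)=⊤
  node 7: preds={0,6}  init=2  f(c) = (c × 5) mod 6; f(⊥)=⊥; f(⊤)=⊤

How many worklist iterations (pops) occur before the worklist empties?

12

Worklist (12 pops):
  #1 pop 0: in=4 → 5 (no change)
  #2 pop 1: in=⊤ → ⊤ (was 2); enqueue []
  #3 pop 2: in=⊥ → 1 (no change)
  #4 pop 3: in=⊤ → ⊤ (was ⊥); enqueue []
  #5 pop 4: in=⊤ → ⊤ (was 4); enqueue [0,1,3]
  #6 pop 5: in=⊤ → ⊤ (was 4); enqueue [4]
  #7 pop 6: in=1 → 1 (no change)
  #8 pop 7: in=⊤ → ⊤ (was 2); enqueue []
  #9 pop 0: in=⊤ → 5 (no change)
  #10 pop 1: in=⊤ → ⊤ (no change)
  #11 pop 3: in=⊤ → ⊤ (no change)
  #12 pop 4: in=⊤ → ⊤ (no change)

Fixpoint:
  val[0] = 5
  val[1] = ⊤
  val[2] = 1
  val[3] = ⊤
  val[4] = ⊤
  val[5] = ⊤
  val[6] = 1
  val[7] = ⊤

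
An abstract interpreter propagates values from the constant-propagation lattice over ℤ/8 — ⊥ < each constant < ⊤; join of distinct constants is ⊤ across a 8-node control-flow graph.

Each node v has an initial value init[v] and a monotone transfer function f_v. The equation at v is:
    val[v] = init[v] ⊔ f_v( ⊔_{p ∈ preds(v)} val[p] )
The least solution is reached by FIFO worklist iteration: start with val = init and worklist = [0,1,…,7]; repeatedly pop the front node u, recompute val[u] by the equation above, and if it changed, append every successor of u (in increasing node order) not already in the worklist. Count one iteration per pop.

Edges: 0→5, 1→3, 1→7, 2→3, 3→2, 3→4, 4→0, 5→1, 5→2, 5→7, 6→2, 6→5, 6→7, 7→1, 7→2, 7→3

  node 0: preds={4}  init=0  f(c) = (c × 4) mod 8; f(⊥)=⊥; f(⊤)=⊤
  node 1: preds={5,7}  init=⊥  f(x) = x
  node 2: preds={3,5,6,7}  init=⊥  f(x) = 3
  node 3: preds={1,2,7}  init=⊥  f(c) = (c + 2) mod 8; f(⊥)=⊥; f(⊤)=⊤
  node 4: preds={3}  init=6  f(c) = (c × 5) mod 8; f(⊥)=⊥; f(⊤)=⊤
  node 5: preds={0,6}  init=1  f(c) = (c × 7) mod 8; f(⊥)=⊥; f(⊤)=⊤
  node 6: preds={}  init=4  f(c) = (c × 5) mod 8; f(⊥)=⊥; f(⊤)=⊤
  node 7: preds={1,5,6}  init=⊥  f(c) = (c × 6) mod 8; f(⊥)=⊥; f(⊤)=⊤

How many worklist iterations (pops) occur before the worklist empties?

Iteration log — 14 steps:
  step 1. node 0  ⊔preds=6  new=0  stable
  step 2. node 1  ⊔preds=1  new=1  old=⊥  +wl: 
  step 3. node 2  ⊔preds=⊤  new=3  old=⊥  +wl: 
  step 4. node 3  ⊔preds=⊤  new=⊤  old=⊥  +wl: 2
  step 5. node 4  ⊔preds=⊤  new=⊤  old=6  +wl: 0
  step 6. node 5  ⊔preds=⊤  new=⊤  old=1  +wl: 1
  step 7. node 6  ⊔preds=⊥  new=4  stable
  step 8. node 7  ⊔preds=⊤  new=⊤  old=⊥  +wl: 3
  step 9. node 2  ⊔preds=⊤  new=3  stable
  step 10. node 0  ⊔preds=⊤  new=⊤  old=0  +wl: 5
  step 11. node 1  ⊔preds=⊤  new=⊤  old=1  +wl: 7
  step 12. node 3  ⊔preds=⊤  new=⊤  stable
  step 13. node 5  ⊔preds=⊤  new=⊤  stable
  step 14. node 7  ⊔preds=⊤  new=⊤  stable

Least fixpoint reached:
  node 0: ⊤
  node 1: ⊤
  node 2: 3
  node 3: ⊤
  node 4: ⊤
  node 5: ⊤
  node 6: 4
  node 7: ⊤

14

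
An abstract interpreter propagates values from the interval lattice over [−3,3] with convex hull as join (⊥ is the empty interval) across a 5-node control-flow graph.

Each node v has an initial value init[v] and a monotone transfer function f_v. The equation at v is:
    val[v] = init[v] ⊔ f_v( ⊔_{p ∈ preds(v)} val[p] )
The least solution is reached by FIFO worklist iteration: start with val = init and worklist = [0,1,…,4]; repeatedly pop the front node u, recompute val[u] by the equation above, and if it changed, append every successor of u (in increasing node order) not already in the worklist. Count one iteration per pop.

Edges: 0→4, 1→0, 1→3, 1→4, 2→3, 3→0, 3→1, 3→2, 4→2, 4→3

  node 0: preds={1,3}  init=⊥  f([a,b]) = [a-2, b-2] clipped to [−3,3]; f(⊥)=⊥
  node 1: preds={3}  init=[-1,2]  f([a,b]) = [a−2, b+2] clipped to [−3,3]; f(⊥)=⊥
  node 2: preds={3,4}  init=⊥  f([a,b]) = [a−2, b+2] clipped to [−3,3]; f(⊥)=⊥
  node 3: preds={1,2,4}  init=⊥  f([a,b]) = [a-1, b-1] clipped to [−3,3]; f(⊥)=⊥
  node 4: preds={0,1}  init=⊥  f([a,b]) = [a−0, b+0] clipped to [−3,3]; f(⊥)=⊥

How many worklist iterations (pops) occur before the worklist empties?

14

Trace (14 dequeues):
  [1] u=0 | in [-1,2] | out [-3,0] | prev ⊥ | push {}
  [2] u=1 | in ⊥ | out [-1,2] | ==
  [3] u=2 | in ⊥ | out ⊥ | ==
  [4] u=3 | in [-1,2] | out [-2,1] | prev ⊥ | push {0,1,2}
  [5] u=4 | in [-3,2] | out [-3,2] | prev ⊥ | push {3}
  [6] u=0 | in [-2,2] | out [-3,0] | ==
  [7] u=1 | in [-2,1] | out [-3,3] | prev [-1,2] | push {0,4}
  [8] u=2 | in [-3,2] | out [-3,3] | prev ⊥ | push {}
  [9] u=3 | in [-3,3] | out [-3,2] | prev [-2,1] | push {1,2}
  [10] u=0 | in [-3,3] | out [-3,1] | prev [-3,0] | push {}
  [11] u=4 | in [-3,3] | out [-3,3] | prev [-3,2] | push {3}
  [12] u=1 | in [-3,2] | out [-3,3] | ==
  [13] u=2 | in [-3,3] | out [-3,3] | ==
  [14] u=3 | in [-3,3] | out [-3,2] | ==

Converged values:
  [0] [-3,1]
  [1] [-3,3]
  [2] [-3,3]
  [3] [-3,2]
  [4] [-3,3]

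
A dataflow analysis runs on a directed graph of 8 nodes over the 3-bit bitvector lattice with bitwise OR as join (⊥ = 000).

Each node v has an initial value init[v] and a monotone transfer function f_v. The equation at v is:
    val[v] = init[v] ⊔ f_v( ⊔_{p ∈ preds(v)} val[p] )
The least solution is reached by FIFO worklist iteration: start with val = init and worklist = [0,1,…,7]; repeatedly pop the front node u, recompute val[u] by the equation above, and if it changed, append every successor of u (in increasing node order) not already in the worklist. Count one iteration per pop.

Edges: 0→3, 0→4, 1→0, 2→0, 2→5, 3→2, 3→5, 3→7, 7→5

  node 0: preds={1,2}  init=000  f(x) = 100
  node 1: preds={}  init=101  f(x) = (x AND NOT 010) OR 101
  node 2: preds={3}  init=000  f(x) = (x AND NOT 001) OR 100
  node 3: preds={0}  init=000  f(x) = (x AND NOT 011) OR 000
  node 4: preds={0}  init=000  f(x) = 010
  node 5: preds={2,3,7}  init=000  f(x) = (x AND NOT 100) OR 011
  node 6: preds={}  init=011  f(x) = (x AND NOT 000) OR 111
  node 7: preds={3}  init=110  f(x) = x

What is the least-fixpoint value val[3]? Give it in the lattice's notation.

100

Worklist (10 pops):
  #1 pop 0: in=101 → 100 (was 000); enqueue []
  #2 pop 1: in=000 → 101 (no change)
  #3 pop 2: in=000 → 100 (was 000); enqueue [0]
  #4 pop 3: in=100 → 100 (was 000); enqueue [2]
  #5 pop 4: in=100 → 010 (was 000); enqueue []
  #6 pop 5: in=110 → 011 (was 000); enqueue []
  #7 pop 6: in=000 → 111 (was 011); enqueue []
  #8 pop 7: in=100 → 110 (no change)
  #9 pop 0: in=101 → 100 (no change)
  #10 pop 2: in=100 → 100 (no change)

Fixpoint:
  val[0] = 100
  val[1] = 101
  val[2] = 100
  val[3] = 100
  val[4] = 010
  val[5] = 011
  val[6] = 111
  val[7] = 110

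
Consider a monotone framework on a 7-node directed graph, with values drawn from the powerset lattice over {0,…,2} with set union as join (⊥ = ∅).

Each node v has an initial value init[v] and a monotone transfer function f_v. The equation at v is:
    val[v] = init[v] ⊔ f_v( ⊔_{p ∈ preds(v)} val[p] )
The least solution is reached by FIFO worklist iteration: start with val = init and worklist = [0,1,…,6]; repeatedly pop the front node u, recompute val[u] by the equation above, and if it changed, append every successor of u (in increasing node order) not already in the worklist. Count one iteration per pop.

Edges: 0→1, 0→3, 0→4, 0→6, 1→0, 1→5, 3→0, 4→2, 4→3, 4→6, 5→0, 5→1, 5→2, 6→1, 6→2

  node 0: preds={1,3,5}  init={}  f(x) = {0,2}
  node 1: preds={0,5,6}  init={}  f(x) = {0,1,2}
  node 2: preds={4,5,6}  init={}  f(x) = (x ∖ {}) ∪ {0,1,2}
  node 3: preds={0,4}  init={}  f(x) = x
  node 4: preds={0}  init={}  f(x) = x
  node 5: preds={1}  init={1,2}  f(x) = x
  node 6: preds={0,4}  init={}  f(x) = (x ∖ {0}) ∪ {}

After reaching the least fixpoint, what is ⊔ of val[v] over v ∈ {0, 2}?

{0,1,2}

Trace (11 dequeues):
  [1] u=0 | in {1,2} | out {0,2} | prev {} | push {}
  [2] u=1 | in {0,1,2} | out {0,1,2} | prev {} | push {0}
  [3] u=2 | in {1,2} | out {0,1,2} | prev {} | push {}
  [4] u=3 | in {0,2} | out {0,2} | prev {} | push {}
  [5] u=4 | in {0,2} | out {0,2} | prev {} | push {2,3}
  [6] u=5 | in {0,1,2} | out {0,1,2} | prev {1,2} | push {1}
  [7] u=6 | in {0,2} | out {2} | prev {} | push {}
  [8] u=0 | in {0,1,2} | out {0,2} | ==
  [9] u=2 | in {0,1,2} | out {0,1,2} | ==
  [10] u=3 | in {0,2} | out {0,2} | ==
  [11] u=1 | in {0,1,2} | out {0,1,2} | ==

Converged values:
  [0] {0,2}
  [1] {0,1,2}
  [2] {0,1,2}
  [3] {0,2}
  [4] {0,2}
  [5] {0,1,2}
  [6] {2}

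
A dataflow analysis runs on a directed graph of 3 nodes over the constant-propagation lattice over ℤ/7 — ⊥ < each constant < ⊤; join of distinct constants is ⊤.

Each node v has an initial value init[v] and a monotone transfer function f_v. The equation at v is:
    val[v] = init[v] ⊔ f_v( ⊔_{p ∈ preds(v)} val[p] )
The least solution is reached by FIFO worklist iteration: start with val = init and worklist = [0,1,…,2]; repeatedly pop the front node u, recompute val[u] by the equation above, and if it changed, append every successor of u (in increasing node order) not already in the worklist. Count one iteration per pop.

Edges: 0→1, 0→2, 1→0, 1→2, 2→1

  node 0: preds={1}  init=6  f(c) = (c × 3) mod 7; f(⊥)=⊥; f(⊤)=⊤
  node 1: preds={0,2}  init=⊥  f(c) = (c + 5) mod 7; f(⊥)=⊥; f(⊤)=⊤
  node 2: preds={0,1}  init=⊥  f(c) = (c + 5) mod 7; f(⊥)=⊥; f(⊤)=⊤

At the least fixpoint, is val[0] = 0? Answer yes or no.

Worklist (7 pops):
  #1 pop 0: in=⊥ → 6 (no change)
  #2 pop 1: in=6 → 4 (was ⊥); enqueue [0]
  #3 pop 2: in=⊤ → ⊤ (was ⊥); enqueue [1]
  #4 pop 0: in=4 → ⊤ (was 6); enqueue [2]
  #5 pop 1: in=⊤ → ⊤ (was 4); enqueue [0]
  #6 pop 2: in=⊤ → ⊤ (no change)
  #7 pop 0: in=⊤ → ⊤ (no change)

Fixpoint:
  val[0] = ⊤
  val[1] = ⊤
  val[2] = ⊤

no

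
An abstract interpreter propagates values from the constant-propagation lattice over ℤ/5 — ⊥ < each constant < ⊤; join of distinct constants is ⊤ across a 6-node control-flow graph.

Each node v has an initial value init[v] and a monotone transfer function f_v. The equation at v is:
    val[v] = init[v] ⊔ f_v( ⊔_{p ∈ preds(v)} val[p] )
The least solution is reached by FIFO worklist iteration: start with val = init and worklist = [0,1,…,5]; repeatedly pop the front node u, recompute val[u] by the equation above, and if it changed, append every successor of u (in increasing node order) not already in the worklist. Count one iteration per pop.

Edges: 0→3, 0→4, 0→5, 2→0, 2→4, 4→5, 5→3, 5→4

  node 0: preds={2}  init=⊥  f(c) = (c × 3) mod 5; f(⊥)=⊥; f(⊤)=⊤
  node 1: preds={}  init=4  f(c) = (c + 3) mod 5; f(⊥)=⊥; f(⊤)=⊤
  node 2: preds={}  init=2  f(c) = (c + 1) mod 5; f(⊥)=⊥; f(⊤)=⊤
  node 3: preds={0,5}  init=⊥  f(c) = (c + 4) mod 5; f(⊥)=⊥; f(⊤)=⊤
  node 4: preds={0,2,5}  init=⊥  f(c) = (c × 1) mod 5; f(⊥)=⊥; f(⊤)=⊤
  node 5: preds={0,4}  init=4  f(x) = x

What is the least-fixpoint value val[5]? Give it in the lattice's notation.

Worklist (8 pops):
  #1 pop 0: in=2 → 1 (was ⊥); enqueue []
  #2 pop 1: in=⊥ → 4 (no change)
  #3 pop 2: in=⊥ → 2 (no change)
  #4 pop 3: in=⊤ → ⊤ (was ⊥); enqueue []
  #5 pop 4: in=⊤ → ⊤ (was ⊥); enqueue []
  #6 pop 5: in=⊤ → ⊤ (was 4); enqueue [3,4]
  #7 pop 3: in=⊤ → ⊤ (no change)
  #8 pop 4: in=⊤ → ⊤ (no change)

Fixpoint:
  val[0] = 1
  val[1] = 4
  val[2] = 2
  val[3] = ⊤
  val[4] = ⊤
  val[5] = ⊤

⊤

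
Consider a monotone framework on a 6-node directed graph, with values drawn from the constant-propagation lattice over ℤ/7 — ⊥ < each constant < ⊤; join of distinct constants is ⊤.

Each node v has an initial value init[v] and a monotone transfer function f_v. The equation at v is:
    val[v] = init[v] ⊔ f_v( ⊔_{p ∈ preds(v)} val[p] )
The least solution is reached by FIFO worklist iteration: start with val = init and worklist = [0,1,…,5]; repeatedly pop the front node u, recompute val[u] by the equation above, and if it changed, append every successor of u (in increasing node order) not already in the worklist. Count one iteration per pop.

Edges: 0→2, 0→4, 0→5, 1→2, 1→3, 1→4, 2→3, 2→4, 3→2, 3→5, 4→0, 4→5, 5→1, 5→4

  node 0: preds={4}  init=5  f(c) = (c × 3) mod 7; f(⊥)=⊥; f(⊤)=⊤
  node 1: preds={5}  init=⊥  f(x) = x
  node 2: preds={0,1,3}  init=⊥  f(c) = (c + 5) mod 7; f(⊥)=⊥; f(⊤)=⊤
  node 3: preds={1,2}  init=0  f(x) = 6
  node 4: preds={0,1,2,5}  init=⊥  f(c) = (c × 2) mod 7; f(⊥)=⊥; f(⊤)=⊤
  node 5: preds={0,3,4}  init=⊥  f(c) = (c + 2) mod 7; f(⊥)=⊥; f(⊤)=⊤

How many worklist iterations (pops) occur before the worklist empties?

Trace (13 dequeues):
  [1] u=0 | in ⊥ | out 5 | ==
  [2] u=1 | in ⊥ | out ⊥ | ==
  [3] u=2 | in ⊤ | out ⊤ | prev ⊥ | push {}
  [4] u=3 | in ⊤ | out ⊤ | prev 0 | push {2}
  [5] u=4 | in ⊤ | out ⊤ | prev ⊥ | push {0}
  [6] u=5 | in ⊤ | out ⊤ | prev ⊥ | push {1,4}
  [7] u=2 | in ⊤ | out ⊤ | ==
  [8] u=0 | in ⊤ | out ⊤ | prev 5 | push {2,5}
  [9] u=1 | in ⊤ | out ⊤ | prev ⊥ | push {3}
  [10] u=4 | in ⊤ | out ⊤ | ==
  [11] u=2 | in ⊤ | out ⊤ | ==
  [12] u=5 | in ⊤ | out ⊤ | ==
  [13] u=3 | in ⊤ | out ⊤ | ==

Converged values:
  [0] ⊤
  [1] ⊤
  [2] ⊤
  [3] ⊤
  [4] ⊤
  [5] ⊤

13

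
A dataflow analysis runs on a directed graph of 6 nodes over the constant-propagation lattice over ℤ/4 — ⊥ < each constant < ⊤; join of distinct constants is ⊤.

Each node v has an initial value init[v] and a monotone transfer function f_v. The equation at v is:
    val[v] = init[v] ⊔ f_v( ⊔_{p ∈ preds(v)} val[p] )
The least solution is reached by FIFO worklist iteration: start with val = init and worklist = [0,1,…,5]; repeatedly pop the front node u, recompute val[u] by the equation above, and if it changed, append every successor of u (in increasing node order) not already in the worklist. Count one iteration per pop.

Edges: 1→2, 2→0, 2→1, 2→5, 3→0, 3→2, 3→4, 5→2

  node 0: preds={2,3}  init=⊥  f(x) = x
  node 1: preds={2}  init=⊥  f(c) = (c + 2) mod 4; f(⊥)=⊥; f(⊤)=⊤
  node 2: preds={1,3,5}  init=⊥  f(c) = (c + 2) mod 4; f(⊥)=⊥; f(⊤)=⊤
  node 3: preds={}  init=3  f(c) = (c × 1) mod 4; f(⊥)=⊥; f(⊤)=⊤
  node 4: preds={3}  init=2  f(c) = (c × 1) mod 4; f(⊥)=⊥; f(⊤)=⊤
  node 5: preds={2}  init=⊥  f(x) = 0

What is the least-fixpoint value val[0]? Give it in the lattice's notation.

⊤

Trace (13 dequeues):
  [1] u=0 | in 3 | out 3 | prev ⊥ | push {}
  [2] u=1 | in ⊥ | out ⊥ | ==
  [3] u=2 | in 3 | out 1 | prev ⊥ | push {0,1}
  [4] u=3 | in ⊥ | out 3 | ==
  [5] u=4 | in 3 | out ⊤ | prev 2 | push {}
  [6] u=5 | in 1 | out 0 | prev ⊥ | push {2}
  [7] u=0 | in ⊤ | out ⊤ | prev 3 | push {}
  [8] u=1 | in 1 | out 3 | prev ⊥ | push {}
  [9] u=2 | in ⊤ | out ⊤ | prev 1 | push {0,1,5}
  [10] u=0 | in ⊤ | out ⊤ | ==
  [11] u=1 | in ⊤ | out ⊤ | prev 3 | push {2}
  [12] u=5 | in ⊤ | out 0 | ==
  [13] u=2 | in ⊤ | out ⊤ | ==

Converged values:
  [0] ⊤
  [1] ⊤
  [2] ⊤
  [3] 3
  [4] ⊤
  [5] 0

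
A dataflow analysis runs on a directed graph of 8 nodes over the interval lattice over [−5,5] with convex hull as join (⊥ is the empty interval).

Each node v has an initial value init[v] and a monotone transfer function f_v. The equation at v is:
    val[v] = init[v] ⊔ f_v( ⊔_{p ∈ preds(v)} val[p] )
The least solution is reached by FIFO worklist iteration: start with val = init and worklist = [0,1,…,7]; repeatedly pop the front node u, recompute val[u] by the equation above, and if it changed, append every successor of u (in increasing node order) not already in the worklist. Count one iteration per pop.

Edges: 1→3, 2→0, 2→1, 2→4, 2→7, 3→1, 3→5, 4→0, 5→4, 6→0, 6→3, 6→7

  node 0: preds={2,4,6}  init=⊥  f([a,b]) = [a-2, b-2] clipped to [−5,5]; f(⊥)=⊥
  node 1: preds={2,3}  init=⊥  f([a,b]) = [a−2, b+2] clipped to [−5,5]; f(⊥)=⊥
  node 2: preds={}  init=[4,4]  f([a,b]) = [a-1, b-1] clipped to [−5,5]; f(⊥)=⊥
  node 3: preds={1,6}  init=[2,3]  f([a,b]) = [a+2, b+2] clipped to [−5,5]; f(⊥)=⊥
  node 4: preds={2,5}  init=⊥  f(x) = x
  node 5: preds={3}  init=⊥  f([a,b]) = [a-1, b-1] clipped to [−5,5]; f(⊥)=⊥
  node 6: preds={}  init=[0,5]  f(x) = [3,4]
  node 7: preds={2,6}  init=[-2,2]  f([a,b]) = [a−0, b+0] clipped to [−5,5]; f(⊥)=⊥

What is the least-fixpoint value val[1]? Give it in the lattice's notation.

Worklist (12 pops):
  #1 pop 0: in=[0,5] → [-2,3] (was ⊥); enqueue []
  #2 pop 1: in=[2,4] → [0,5] (was ⊥); enqueue []
  #3 pop 2: in=⊥ → [4,4] (no change)
  #4 pop 3: in=[0,5] → [2,5] (was [2,3]); enqueue [1]
  #5 pop 4: in=[4,4] → [4,4] (was ⊥); enqueue [0]
  #6 pop 5: in=[2,5] → [1,4] (was ⊥); enqueue [4]
  #7 pop 6: in=⊥ → [0,5] (no change)
  #8 pop 7: in=[0,5] → [-2,5] (was [-2,2]); enqueue []
  #9 pop 1: in=[2,5] → [0,5] (no change)
  #10 pop 0: in=[0,5] → [-2,3] (no change)
  #11 pop 4: in=[1,4] → [1,4] (was [4,4]); enqueue [0]
  #12 pop 0: in=[0,5] → [-2,3] (no change)

Fixpoint:
  val[0] = [-2,3]
  val[1] = [0,5]
  val[2] = [4,4]
  val[3] = [2,5]
  val[4] = [1,4]
  val[5] = [1,4]
  val[6] = [0,5]
  val[7] = [-2,5]

[0,5]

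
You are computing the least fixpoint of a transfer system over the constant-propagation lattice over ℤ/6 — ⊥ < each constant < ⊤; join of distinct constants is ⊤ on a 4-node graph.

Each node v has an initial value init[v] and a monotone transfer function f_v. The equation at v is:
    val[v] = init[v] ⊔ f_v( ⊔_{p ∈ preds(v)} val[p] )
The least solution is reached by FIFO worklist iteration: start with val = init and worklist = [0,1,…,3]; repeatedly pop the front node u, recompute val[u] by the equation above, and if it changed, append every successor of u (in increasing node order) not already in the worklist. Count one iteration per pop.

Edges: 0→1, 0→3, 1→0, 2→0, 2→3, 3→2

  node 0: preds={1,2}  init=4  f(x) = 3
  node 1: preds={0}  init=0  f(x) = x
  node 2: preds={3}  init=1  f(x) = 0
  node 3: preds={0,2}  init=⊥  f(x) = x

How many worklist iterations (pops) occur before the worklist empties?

6

Iteration log — 6 steps:
  step 1. node 0  ⊔preds=⊤  new=⊤  old=4  +wl: 
  step 2. node 1  ⊔preds=⊤  new=⊤  old=0  +wl: 0
  step 3. node 2  ⊔preds=⊥  new=⊤  old=1  +wl: 
  step 4. node 3  ⊔preds=⊤  new=⊤  old=⊥  +wl: 2
  step 5. node 0  ⊔preds=⊤  new=⊤  stable
  step 6. node 2  ⊔preds=⊤  new=⊤  stable

Least fixpoint reached:
  node 0: ⊤
  node 1: ⊤
  node 2: ⊤
  node 3: ⊤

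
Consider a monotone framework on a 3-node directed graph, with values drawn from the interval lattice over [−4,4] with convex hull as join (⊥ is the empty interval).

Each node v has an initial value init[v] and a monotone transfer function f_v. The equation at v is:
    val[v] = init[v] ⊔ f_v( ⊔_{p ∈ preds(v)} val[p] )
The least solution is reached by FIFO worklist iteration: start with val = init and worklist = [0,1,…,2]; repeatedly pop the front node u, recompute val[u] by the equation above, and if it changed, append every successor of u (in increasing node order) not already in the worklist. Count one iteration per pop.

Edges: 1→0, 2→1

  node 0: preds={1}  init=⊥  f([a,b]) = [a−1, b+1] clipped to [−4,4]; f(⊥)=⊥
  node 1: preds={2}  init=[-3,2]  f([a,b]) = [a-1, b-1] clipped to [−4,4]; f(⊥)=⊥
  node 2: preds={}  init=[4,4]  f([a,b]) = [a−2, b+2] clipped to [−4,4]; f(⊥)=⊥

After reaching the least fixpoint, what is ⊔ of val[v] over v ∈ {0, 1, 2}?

[-4,4]

Trace (4 dequeues):
  [1] u=0 | in [-3,2] | out [-4,3] | prev ⊥ | push {}
  [2] u=1 | in [4,4] | out [-3,3] | prev [-3,2] | push {0}
  [3] u=2 | in ⊥ | out [4,4] | ==
  [4] u=0 | in [-3,3] | out [-4,4] | prev [-4,3] | push {}

Converged values:
  [0] [-4,4]
  [1] [-3,3]
  [2] [4,4]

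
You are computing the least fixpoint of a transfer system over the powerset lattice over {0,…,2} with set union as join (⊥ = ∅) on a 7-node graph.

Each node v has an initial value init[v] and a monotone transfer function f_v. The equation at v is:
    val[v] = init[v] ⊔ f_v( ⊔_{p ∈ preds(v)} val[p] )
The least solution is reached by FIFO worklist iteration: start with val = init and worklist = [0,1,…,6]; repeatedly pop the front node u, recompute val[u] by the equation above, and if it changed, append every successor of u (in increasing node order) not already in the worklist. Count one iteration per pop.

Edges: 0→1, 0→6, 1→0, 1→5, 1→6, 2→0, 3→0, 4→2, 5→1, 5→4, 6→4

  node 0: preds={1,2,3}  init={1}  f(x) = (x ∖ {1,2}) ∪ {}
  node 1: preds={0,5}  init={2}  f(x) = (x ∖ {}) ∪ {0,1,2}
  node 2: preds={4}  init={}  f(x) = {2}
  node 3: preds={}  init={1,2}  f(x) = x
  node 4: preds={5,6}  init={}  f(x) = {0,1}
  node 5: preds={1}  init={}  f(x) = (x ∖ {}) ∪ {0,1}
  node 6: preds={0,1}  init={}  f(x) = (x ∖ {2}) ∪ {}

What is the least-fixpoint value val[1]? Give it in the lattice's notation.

Trace (12 dequeues):
  [1] u=0 | in {1,2} | out {1} | ==
  [2] u=1 | in {1} | out {0,1,2} | prev {2} | push {0}
  [3] u=2 | in {} | out {2} | prev {} | push {}
  [4] u=3 | in {} | out {1,2} | ==
  [5] u=4 | in {} | out {0,1} | prev {} | push {2}
  [6] u=5 | in {0,1,2} | out {0,1,2} | prev {} | push {1,4}
  [7] u=6 | in {0,1,2} | out {0,1} | prev {} | push {}
  [8] u=0 | in {0,1,2} | out {0,1} | prev {1} | push {6}
  [9] u=2 | in {0,1} | out {2} | ==
  [10] u=1 | in {0,1,2} | out {0,1,2} | ==
  [11] u=4 | in {0,1,2} | out {0,1} | ==
  [12] u=6 | in {0,1,2} | out {0,1} | ==

Converged values:
  [0] {0,1}
  [1] {0,1,2}
  [2] {2}
  [3] {1,2}
  [4] {0,1}
  [5] {0,1,2}
  [6] {0,1}

{0,1,2}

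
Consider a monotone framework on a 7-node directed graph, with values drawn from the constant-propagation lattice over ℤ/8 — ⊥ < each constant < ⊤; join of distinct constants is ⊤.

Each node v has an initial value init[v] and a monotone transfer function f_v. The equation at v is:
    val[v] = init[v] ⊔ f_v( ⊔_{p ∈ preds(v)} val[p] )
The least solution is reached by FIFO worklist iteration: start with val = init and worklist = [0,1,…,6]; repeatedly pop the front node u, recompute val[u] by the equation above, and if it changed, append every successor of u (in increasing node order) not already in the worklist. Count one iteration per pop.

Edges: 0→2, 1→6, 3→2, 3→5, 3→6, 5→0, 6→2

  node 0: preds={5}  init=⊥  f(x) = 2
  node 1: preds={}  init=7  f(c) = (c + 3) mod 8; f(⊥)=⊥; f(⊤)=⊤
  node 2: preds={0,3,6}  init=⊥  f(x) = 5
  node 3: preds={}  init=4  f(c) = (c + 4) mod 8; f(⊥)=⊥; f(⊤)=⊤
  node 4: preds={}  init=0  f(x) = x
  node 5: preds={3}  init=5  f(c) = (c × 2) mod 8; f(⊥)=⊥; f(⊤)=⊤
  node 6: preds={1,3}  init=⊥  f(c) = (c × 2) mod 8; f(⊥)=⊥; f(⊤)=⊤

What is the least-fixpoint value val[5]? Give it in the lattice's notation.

Iteration log — 9 steps:
  step 1. node 0  ⊔preds=5  new=2  old=⊥  +wl: 
  step 2. node 1  ⊔preds=⊥  new=7  stable
  step 3. node 2  ⊔preds=⊤  new=5  old=⊥  +wl: 
  step 4. node 3  ⊔preds=⊥  new=4  stable
  step 5. node 4  ⊔preds=⊥  new=0  stable
  step 6. node 5  ⊔preds=4  new=⊤  old=5  +wl: 0
  step 7. node 6  ⊔preds=⊤  new=⊤  old=⊥  +wl: 2
  step 8. node 0  ⊔preds=⊤  new=2  stable
  step 9. node 2  ⊔preds=⊤  new=5  stable

Least fixpoint reached:
  node 0: 2
  node 1: 7
  node 2: 5
  node 3: 4
  node 4: 0
  node 5: ⊤
  node 6: ⊤

⊤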